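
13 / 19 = 0.68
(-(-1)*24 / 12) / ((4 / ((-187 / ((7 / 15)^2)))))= -429.34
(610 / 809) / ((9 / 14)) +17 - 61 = -311824 / 7281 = -42.83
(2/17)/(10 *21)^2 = 1/374850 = 0.00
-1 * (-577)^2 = -332929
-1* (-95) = 95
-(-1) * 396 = 396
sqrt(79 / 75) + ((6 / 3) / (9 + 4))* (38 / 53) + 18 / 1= sqrt(237) / 15 + 12478 / 689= 19.14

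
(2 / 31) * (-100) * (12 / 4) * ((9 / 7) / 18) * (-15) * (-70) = -45000 / 31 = -1451.61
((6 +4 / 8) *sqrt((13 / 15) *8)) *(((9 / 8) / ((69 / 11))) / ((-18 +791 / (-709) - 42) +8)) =-101387 *sqrt(390) / 34646280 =-0.06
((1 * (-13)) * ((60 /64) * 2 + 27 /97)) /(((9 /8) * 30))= -7241 /8730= -0.83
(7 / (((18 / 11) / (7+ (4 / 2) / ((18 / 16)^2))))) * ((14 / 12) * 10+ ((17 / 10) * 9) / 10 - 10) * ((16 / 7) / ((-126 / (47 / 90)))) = -9845231 / 8857350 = -1.11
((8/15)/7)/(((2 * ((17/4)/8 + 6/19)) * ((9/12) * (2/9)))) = 4864/18025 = 0.27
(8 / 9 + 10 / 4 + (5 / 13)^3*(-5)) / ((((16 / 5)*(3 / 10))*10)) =613835 / 1898208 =0.32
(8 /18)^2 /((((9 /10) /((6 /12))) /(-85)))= -6800 /729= -9.33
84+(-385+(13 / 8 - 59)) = -358.38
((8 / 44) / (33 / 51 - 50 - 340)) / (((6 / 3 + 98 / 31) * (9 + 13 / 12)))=-1581 / 176197780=-0.00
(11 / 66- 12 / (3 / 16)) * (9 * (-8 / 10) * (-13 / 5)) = -29874 / 25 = -1194.96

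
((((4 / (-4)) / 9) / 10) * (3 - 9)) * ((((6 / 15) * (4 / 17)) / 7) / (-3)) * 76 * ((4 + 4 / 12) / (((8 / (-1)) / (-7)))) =-0.09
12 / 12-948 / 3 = -315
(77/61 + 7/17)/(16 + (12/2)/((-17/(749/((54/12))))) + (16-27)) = -5208/167201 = -0.03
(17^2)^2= 83521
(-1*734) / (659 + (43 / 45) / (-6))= -198180 / 177887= -1.11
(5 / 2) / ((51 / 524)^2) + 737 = 2603377 / 2601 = 1000.91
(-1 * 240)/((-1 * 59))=240/59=4.07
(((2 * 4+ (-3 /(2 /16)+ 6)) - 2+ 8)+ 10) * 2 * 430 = 5160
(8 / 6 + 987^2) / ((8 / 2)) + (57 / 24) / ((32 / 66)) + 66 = 93547577 / 384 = 243613.48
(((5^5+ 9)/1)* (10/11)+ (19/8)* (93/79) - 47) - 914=1890.89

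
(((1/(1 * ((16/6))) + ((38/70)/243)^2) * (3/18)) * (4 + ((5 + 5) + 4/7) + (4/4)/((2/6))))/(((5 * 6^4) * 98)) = 0.00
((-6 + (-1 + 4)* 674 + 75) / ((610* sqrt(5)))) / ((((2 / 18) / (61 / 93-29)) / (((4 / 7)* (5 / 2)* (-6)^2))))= -595282608* sqrt(5) / 66185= -20111.69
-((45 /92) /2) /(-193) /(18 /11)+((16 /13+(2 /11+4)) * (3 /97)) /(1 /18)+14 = 16761716665 /985173904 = 17.01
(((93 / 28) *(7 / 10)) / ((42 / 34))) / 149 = 527 / 41720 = 0.01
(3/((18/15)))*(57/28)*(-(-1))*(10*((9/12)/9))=475/112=4.24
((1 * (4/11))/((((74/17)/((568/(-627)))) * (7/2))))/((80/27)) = -21726/2977205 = -0.01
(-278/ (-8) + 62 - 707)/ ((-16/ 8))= 2441/ 8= 305.12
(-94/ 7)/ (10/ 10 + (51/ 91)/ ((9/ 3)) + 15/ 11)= -13442/ 2553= -5.27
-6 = -6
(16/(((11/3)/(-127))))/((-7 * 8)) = 762/77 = 9.90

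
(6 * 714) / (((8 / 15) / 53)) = 851445 / 2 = 425722.50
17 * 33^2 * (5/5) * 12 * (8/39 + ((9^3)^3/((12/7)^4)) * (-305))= -3039538490488425.71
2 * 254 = 508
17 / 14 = 1.21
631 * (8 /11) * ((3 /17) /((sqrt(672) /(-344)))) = -1074.66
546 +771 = 1317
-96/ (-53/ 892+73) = -85632/ 65063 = -1.32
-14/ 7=-2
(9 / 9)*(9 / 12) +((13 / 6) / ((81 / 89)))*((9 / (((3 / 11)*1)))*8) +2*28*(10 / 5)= 240163 / 324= 741.24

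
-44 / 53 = -0.83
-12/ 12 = -1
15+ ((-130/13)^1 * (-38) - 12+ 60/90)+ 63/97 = 111836/291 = 384.32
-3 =-3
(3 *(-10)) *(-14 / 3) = 140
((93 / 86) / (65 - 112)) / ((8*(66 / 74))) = -1147 / 355696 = -0.00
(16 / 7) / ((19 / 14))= 32 / 19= 1.68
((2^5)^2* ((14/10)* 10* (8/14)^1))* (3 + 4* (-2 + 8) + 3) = 245760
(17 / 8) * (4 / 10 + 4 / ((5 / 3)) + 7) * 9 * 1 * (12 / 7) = 3213 / 10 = 321.30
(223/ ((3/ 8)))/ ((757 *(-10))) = -892/ 11355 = -0.08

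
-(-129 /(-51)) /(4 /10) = -215 /34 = -6.32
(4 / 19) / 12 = 1 / 57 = 0.02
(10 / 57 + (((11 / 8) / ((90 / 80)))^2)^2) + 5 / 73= 22526872 / 9100107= 2.48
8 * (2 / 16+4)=33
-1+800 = 799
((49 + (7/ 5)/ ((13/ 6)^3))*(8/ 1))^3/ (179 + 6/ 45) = 241565184230231705088/ 712357245381275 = 339106.80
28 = 28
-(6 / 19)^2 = -0.10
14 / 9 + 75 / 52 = 1403 / 468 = 3.00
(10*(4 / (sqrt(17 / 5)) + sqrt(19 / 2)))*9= 360*sqrt(85) / 17 + 45*sqrt(38)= 472.64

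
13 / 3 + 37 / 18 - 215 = -3755 / 18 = -208.61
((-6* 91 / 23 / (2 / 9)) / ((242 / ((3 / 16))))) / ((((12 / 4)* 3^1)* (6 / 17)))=-4641 / 178112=-0.03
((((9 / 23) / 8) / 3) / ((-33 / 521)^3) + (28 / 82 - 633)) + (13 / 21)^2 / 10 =-5142376193939 / 7380182040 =-696.78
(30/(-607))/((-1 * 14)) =0.00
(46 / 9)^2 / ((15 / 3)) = 2116 / 405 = 5.22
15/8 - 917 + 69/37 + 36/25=-6747469/7400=-911.82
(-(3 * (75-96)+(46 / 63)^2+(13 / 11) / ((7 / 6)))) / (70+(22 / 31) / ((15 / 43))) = 0.85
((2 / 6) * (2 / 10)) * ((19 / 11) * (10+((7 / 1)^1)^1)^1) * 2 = 646 / 165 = 3.92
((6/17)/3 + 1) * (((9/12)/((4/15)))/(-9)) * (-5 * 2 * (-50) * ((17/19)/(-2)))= 625/8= 78.12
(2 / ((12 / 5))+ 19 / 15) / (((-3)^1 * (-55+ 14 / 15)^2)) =-315 / 1315442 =-0.00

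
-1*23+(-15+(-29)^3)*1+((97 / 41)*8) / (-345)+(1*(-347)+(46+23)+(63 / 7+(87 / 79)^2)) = -2180034605231 / 88278945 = -24694.84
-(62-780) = 718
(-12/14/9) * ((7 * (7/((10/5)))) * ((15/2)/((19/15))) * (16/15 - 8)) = 1820/19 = 95.79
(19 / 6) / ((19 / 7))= 7 / 6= 1.17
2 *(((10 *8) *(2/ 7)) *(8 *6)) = 15360/ 7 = 2194.29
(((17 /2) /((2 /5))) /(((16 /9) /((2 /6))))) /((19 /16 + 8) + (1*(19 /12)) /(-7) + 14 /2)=5355 /21452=0.25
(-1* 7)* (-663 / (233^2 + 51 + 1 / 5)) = 7735 / 90567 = 0.09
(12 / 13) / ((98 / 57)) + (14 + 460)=302280 / 637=474.54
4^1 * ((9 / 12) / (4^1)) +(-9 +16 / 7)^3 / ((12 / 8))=-827497 / 4116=-201.04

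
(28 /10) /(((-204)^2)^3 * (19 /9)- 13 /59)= 826 /44886331448709055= 0.00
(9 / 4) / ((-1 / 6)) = -27 / 2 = -13.50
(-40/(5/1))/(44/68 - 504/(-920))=-1955/292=-6.70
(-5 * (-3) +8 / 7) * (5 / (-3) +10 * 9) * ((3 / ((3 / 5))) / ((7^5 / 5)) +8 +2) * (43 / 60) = 10220.85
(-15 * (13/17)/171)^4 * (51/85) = 3570125/293882586507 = 0.00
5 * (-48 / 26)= -120 / 13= -9.23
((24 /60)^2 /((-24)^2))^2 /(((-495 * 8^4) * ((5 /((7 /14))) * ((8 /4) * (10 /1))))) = -1 /5255331840000000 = -0.00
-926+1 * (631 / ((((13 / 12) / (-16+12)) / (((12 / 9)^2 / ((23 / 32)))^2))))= -2818544578 / 185679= -15179.66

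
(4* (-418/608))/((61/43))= -473/244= -1.94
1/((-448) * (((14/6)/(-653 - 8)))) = 1983/3136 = 0.63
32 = 32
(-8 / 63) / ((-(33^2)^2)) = 0.00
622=622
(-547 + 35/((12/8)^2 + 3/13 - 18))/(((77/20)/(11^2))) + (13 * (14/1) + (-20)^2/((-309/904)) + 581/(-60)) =-70831021363/3878980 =-18260.22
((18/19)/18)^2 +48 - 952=-326343/361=-904.00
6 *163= 978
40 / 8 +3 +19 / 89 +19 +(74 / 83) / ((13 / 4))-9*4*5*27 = -464070978 / 96031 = -4832.51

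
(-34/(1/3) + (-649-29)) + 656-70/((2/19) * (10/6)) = -523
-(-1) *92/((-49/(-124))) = 11408/49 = 232.82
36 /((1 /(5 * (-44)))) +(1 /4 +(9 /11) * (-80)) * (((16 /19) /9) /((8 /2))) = -784231 /99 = -7921.53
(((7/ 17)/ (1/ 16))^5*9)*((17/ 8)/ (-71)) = -19826343936/ 5929991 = -3343.40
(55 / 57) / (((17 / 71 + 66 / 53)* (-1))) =-206965 / 318459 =-0.65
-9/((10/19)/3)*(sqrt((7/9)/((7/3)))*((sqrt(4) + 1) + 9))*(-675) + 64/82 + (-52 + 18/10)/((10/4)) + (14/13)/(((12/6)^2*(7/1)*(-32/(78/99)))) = -20890817/1082400 + 138510*sqrt(3) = 239887.06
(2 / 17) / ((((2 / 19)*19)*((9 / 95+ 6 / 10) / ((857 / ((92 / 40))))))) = 407075 / 12903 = 31.55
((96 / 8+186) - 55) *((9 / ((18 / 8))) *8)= 4576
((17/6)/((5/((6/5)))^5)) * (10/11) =44064/21484375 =0.00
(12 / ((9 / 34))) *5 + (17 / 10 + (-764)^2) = 17517731 / 30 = 583924.37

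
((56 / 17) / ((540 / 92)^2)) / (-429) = -29624 / 132914925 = -0.00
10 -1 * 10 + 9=9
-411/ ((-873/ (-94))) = -12878/ 291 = -44.25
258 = 258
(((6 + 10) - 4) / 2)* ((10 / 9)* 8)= 160 / 3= 53.33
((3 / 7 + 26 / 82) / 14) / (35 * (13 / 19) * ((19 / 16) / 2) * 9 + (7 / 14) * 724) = 3424 / 31499111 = 0.00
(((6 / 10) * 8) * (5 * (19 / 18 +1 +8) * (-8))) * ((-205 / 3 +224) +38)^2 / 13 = -1955153312 / 351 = -5570237.36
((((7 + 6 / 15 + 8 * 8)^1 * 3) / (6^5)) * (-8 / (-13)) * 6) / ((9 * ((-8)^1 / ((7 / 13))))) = -833 / 1095120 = -0.00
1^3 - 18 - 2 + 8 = -11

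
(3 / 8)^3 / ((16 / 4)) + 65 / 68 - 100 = -3447861 / 34816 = -99.03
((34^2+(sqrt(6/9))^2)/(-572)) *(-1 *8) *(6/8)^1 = 1735/143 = 12.13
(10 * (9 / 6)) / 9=5 / 3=1.67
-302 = -302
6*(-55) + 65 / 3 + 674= 1097 / 3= 365.67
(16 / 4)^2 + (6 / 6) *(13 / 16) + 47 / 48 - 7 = 259 / 24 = 10.79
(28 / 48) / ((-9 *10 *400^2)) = -7 / 172800000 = -0.00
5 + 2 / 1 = 7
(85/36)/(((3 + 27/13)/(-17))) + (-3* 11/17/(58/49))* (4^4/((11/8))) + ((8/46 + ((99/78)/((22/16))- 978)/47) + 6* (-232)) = -28409650067153/16461234504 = -1725.85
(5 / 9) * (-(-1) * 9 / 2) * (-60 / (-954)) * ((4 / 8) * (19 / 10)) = 95 / 636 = 0.15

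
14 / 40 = 7 / 20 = 0.35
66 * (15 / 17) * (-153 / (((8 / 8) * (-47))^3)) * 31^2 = 8562510 / 103823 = 82.47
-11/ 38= -0.29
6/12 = 1/2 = 0.50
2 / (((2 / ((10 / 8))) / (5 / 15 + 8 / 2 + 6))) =155 / 12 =12.92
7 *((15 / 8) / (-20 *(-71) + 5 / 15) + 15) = 3579555 / 34088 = 105.01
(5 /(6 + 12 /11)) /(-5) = -11 /78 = -0.14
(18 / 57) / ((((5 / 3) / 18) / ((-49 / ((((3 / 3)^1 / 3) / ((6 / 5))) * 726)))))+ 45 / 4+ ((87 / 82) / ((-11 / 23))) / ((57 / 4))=96762983 / 9425900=10.27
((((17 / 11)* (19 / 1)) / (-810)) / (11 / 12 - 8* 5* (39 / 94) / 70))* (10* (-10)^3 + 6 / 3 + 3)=424855466 / 796851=533.17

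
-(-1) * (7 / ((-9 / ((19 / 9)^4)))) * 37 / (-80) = 33753139 / 4723920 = 7.15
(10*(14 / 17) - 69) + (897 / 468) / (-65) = -806131 / 13260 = -60.79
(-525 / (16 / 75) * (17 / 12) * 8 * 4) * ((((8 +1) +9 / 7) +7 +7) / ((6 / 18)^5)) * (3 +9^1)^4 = -13652128800000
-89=-89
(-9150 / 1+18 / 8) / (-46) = 36591 / 184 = 198.86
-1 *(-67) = 67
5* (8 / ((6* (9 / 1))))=20 / 27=0.74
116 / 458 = 58 / 229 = 0.25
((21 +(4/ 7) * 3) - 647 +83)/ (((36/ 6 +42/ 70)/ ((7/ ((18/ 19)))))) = -605.98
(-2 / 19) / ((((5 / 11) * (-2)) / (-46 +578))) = 308 / 5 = 61.60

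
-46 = -46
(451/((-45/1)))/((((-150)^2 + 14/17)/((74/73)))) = -25789/57116295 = -0.00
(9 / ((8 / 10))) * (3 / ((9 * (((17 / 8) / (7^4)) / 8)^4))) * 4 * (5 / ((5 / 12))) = 100360089806255821946880 / 83521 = 1201615040603630487.50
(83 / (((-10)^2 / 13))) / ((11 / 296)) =79846 / 275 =290.35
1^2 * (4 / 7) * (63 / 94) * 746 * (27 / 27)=13428 / 47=285.70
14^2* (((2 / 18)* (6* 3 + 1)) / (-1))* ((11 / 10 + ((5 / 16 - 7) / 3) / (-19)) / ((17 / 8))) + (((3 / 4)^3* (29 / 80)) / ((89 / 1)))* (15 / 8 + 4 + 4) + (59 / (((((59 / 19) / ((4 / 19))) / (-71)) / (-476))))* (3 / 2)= 338899759299499 / 1673256960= 202538.98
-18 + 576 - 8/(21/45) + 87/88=333777/616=541.85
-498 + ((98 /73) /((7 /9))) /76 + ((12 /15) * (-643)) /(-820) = -1414140043 /2843350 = -497.35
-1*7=-7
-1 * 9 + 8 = -1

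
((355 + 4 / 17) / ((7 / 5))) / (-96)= -10065 / 3808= -2.64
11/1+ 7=18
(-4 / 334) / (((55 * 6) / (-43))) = 43 / 27555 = 0.00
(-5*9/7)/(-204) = 15/476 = 0.03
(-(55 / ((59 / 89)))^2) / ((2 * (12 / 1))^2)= -23961025 / 2005056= -11.95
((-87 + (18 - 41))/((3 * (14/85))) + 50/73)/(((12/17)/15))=-28919125/6132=-4716.10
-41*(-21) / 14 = 123 / 2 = 61.50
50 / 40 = 1.25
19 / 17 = 1.12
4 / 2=2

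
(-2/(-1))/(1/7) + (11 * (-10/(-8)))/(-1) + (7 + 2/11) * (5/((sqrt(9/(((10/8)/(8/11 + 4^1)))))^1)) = 1/4 + 395 * sqrt(715)/1716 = 6.41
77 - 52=25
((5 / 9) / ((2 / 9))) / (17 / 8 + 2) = 20 / 33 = 0.61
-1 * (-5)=5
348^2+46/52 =3148727/26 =121104.88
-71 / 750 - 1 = -821 / 750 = -1.09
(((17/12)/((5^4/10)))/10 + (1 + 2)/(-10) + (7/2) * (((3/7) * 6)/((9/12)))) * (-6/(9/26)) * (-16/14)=9127768/39375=231.82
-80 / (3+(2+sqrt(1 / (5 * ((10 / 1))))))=-20000 / 1249+400 * sqrt(2) / 1249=-15.56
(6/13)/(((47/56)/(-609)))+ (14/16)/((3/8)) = -609595/1833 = -332.57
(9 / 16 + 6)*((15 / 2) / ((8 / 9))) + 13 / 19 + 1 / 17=4639965 / 82688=56.11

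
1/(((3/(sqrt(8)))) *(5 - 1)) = sqrt(2)/6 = 0.24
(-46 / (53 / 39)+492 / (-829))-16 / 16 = -1557239 / 43937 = -35.44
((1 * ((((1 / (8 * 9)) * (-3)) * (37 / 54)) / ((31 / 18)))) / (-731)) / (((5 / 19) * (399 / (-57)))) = -703 / 57105720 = -0.00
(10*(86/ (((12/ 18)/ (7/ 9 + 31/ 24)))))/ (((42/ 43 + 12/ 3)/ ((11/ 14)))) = 15152555/ 35952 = 421.47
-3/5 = -0.60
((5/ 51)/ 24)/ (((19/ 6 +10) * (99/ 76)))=95/ 398871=0.00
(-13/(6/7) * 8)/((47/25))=-9100/141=-64.54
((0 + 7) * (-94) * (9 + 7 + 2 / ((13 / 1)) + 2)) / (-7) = 22184 / 13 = 1706.46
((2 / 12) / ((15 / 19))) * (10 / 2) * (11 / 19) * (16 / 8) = 11 / 9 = 1.22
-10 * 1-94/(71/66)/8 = -2971/142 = -20.92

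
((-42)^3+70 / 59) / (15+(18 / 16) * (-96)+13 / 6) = 26226732 / 32155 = 815.63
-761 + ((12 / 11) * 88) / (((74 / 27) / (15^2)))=263443 / 37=7120.08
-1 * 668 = -668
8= 8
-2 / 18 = -1 / 9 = -0.11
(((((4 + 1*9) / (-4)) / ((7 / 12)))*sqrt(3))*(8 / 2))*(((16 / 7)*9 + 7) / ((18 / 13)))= -65234*sqrt(3) / 147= -768.63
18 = 18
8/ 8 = 1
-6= -6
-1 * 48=-48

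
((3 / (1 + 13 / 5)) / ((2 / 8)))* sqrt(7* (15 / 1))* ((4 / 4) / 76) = 5* sqrt(105) / 114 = 0.45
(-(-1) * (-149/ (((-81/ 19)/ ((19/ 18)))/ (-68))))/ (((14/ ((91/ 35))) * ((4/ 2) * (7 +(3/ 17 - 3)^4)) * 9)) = -992844946249/ 2706507044010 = -0.37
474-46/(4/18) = 267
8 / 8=1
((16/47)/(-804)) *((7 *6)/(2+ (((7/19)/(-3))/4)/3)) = -38304/4285789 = -0.01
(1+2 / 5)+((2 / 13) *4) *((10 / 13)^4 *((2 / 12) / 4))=7847153 / 5569395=1.41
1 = 1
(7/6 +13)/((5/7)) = 119/6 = 19.83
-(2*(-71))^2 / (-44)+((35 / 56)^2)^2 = 20654811 / 45056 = 458.43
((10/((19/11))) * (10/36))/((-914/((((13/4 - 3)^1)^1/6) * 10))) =-1375/1875528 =-0.00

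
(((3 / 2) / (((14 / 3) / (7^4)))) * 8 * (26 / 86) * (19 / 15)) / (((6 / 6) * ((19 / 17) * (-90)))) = -23.50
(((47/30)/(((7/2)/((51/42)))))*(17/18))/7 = 13583/185220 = 0.07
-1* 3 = -3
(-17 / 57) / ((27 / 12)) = -68 / 513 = -0.13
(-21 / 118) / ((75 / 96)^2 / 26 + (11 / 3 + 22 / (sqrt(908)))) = -56110911187968 / 1117920839029177 + 736836452352 * sqrt(227) / 1117920839029177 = -0.04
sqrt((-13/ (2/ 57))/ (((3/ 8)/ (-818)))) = 2 * sqrt(202046) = 898.99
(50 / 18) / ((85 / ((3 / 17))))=5 / 867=0.01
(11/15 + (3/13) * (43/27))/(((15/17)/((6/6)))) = 10948/8775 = 1.25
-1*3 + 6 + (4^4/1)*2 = 515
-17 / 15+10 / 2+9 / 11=773 / 165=4.68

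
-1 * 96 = -96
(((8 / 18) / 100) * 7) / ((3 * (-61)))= -7 / 41175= -0.00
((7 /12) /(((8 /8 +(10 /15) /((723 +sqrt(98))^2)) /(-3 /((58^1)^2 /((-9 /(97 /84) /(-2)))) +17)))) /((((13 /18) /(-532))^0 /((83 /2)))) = 166408017459* sqrt(2) /16370637507322084 +26943254356508902703 /65482550029288336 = 411.46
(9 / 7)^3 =729 / 343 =2.13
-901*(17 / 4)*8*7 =-214438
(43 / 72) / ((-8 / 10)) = -215 / 288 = -0.75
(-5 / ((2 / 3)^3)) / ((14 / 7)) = -135 / 16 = -8.44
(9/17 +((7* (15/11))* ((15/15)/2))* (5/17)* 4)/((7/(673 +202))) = 143625/187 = 768.05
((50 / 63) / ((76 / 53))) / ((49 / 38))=1325 / 3087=0.43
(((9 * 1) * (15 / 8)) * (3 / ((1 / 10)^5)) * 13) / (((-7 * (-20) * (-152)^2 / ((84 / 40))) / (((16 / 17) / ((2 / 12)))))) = 5923125 / 24548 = 241.29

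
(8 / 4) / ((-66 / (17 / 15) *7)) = -17 / 3465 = -0.00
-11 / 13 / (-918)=11 / 11934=0.00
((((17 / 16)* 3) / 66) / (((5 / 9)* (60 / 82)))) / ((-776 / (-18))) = 18819 / 6828800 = 0.00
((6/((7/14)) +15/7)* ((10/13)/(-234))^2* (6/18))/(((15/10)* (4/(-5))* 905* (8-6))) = -275/11724518988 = -0.00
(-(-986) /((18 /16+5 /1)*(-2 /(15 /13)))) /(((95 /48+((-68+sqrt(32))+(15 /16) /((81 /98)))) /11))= 28575866880*sqrt(2) /29218252973+463547525760 /29218252973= 17.25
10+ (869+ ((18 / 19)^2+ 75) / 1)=344718 / 361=954.90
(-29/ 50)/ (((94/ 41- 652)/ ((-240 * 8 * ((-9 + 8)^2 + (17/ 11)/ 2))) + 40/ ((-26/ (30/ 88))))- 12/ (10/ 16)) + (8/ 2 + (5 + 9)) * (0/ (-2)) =24483888/ 824583125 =0.03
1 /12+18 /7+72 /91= 3763 /1092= 3.45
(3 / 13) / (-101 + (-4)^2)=-3 / 1105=-0.00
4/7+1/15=67/105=0.64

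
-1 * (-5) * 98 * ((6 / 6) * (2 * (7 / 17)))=6860 / 17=403.53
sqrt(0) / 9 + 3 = 3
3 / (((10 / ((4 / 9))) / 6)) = 0.80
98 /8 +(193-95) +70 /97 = 43057 /388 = 110.97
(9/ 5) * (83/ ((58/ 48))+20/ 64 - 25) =79.20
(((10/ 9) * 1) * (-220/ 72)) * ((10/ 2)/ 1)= -1375/ 81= -16.98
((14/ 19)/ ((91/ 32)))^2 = 4096/ 61009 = 0.07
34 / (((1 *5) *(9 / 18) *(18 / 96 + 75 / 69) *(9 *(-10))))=-12512 / 105525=-0.12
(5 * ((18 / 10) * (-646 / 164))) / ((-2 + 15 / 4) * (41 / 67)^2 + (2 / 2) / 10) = -7676190 / 163549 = -46.94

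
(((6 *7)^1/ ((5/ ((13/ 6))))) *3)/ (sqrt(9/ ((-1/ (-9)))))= 91/ 15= 6.07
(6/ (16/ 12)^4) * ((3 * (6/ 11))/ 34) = 2187/ 23936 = 0.09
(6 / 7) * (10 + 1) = 9.43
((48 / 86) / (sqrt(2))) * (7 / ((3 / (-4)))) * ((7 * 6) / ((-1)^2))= -4704 * sqrt(2) / 43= -154.71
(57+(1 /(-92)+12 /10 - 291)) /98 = -15299 /6440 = -2.38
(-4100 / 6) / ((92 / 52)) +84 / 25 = -660454 / 1725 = -382.87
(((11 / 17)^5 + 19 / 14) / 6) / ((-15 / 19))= -185135981 / 596339940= -0.31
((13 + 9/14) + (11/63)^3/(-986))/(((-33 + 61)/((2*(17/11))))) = 840898798/558354951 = 1.51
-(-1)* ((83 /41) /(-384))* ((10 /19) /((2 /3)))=-415 /99712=-0.00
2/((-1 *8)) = -0.25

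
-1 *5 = -5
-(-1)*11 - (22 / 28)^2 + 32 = 8307 / 196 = 42.38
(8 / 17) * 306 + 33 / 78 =3755 / 26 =144.42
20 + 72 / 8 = 29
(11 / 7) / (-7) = -11 / 49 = -0.22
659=659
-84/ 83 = -1.01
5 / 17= 0.29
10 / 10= 1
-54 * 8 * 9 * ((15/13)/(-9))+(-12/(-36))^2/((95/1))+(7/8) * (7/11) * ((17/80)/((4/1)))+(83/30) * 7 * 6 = 38479540591/62599680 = 614.69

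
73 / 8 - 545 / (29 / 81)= -351043 / 232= -1513.12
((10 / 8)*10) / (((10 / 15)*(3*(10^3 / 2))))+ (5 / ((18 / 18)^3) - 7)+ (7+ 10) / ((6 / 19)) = 12443 / 240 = 51.85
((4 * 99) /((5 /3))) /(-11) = -108 /5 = -21.60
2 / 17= 0.12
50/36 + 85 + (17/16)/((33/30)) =87.35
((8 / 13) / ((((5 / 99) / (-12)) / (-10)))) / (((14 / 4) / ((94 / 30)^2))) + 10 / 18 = 83988719 / 20475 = 4102.01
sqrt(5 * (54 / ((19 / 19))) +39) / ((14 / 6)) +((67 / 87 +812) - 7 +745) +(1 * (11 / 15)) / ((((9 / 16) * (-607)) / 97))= 3 * sqrt(309) / 7 +3684762767 / 2376405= 1558.10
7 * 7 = 49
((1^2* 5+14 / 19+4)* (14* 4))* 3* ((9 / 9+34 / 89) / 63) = 60680 / 1691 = 35.88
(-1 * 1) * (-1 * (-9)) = -9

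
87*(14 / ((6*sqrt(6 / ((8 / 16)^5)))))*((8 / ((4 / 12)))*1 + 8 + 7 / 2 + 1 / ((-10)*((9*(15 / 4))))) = 9727963*sqrt(3) / 32400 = 520.04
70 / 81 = 0.86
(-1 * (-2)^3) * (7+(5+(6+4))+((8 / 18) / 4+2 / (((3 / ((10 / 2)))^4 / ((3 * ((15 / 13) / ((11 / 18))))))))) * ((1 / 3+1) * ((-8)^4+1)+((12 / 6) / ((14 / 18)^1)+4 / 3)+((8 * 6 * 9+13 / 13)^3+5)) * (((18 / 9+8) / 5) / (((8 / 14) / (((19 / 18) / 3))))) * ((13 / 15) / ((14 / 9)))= 48807380470.58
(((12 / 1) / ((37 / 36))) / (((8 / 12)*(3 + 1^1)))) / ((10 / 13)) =1053 / 185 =5.69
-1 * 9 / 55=-9 / 55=-0.16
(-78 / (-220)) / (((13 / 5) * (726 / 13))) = 0.00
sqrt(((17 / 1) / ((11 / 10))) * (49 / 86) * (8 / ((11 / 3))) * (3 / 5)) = 3.40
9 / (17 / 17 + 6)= 9 / 7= 1.29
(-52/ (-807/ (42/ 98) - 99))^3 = 17576/ 973242271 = 0.00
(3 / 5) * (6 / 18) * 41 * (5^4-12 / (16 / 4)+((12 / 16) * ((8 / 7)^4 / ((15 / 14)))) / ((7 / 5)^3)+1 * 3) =603370965 / 117649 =5128.57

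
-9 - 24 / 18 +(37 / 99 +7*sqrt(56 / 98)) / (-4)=-4129 / 396 - sqrt(7) / 2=-11.75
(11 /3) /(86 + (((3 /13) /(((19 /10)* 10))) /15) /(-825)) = 3735875 /87623249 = 0.04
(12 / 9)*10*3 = 40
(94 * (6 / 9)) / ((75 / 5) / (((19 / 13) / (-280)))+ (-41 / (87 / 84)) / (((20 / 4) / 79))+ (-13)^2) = -517940 / 27523659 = -0.02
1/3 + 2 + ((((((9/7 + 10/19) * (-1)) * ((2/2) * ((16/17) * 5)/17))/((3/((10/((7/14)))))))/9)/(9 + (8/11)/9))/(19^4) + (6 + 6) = 64546213567463/4503224301023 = 14.33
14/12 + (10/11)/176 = 3403/2904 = 1.17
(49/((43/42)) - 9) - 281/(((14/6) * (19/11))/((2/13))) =2091681/74347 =28.13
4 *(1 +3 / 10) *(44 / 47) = 1144 / 235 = 4.87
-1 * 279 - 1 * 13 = -292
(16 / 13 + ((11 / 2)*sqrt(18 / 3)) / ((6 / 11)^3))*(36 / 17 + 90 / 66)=10416 / 2431 + 288827*sqrt(6) / 2448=293.29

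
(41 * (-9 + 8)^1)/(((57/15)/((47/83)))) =-6.11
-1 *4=-4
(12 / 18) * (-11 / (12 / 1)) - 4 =-83 / 18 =-4.61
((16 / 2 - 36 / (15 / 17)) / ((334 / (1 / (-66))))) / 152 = 41 / 4188360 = 0.00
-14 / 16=-7 / 8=-0.88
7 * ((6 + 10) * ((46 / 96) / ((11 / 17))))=2737 / 33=82.94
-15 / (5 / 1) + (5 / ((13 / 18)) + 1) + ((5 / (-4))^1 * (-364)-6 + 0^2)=5901 / 13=453.92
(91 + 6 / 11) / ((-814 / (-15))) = 15105 / 8954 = 1.69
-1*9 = -9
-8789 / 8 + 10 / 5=-8773 / 8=-1096.62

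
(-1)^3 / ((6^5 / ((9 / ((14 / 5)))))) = -5 / 12096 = -0.00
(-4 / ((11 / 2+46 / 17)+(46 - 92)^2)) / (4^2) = -17 / 144446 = -0.00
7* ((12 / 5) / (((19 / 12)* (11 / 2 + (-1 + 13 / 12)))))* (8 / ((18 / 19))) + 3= 6381 / 335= 19.05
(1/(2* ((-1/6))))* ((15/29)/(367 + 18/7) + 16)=-3601419/75023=-48.00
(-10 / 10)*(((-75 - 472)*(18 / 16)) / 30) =1641 / 80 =20.51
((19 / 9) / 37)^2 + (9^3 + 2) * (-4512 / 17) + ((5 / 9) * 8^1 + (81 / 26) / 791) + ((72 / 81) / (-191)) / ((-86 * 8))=-1816927956467893037 / 9365050544031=-194011.55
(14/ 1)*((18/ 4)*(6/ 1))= 378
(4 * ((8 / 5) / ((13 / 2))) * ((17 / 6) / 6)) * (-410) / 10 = -11152 / 585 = -19.06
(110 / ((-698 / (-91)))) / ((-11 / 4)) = -5.21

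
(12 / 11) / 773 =12 / 8503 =0.00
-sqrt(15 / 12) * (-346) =386.84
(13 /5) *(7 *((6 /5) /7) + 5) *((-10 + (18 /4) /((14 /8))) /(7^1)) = -20956 /1225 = -17.11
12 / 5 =2.40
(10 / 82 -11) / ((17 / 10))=-6.40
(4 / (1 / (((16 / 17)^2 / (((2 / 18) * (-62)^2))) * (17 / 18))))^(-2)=266897569 / 16384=16290.13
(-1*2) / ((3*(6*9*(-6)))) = 1 / 486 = 0.00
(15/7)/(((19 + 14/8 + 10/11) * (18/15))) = 550/6671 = 0.08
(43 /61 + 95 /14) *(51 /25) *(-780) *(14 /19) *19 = -50894532 /305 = -166867.32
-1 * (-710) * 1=710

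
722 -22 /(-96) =722.23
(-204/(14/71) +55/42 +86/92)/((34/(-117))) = 9722973/2737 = 3552.42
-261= -261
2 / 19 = 0.11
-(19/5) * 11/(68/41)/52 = -8569/17680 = -0.48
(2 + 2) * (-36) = -144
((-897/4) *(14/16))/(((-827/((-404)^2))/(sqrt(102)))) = 64052079 *sqrt(102)/1654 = 391109.00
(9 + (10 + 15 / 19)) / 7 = 376 / 133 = 2.83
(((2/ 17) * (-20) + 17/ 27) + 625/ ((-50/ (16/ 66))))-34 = -38.75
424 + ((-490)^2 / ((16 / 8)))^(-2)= 6110689060001 / 14412002500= 424.00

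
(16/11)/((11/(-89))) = -1424/121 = -11.77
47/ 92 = 0.51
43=43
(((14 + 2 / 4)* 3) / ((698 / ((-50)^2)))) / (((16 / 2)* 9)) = 18125 / 8376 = 2.16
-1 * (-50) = 50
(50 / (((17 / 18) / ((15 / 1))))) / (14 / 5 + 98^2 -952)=33750 / 367829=0.09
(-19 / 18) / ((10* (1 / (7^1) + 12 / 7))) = -0.06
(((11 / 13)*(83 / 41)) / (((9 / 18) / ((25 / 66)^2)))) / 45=10375 / 949806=0.01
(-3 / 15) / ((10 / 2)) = -1 / 25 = -0.04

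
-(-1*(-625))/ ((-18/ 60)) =6250/ 3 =2083.33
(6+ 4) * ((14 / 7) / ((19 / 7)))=140 / 19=7.37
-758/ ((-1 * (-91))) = -8.33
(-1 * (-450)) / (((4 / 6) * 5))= 135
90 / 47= 1.91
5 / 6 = 0.83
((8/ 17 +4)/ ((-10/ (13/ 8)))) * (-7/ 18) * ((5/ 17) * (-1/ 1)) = -1729/ 20808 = -0.08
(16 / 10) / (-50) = -4 / 125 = -0.03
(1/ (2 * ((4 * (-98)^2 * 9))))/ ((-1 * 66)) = -1/ 45638208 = -0.00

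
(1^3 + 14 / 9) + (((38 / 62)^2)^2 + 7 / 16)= 416803775 / 132987024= 3.13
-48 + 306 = 258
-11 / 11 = -1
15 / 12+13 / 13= 9 / 4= 2.25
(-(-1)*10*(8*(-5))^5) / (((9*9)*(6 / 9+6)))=-51200000 / 27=-1896296.30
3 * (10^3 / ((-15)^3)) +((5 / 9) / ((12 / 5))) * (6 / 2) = -7 / 36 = -0.19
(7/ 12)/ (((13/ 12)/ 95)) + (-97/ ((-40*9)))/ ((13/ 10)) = 1849/ 36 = 51.36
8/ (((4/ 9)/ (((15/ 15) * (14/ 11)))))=252/ 11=22.91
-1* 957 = -957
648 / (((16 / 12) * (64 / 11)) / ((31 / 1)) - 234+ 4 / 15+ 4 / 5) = -1657260 / 595087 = -2.78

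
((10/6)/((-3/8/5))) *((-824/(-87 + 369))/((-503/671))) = -55290400/638307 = -86.62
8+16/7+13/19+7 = 2390/133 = 17.97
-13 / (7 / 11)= -143 / 7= -20.43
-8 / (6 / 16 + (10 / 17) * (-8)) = 1088 / 589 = 1.85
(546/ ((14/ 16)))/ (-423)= -208/ 141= -1.48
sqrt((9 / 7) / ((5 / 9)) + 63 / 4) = 3 * sqrt(9835) / 70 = 4.25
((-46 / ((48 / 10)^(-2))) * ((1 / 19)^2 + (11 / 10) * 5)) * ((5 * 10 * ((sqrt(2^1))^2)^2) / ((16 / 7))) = -184220064 / 361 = -510304.89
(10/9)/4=5/18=0.28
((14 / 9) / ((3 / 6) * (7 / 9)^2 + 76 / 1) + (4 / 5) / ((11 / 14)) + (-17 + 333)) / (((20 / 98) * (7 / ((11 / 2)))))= 377195448 / 309025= 1220.60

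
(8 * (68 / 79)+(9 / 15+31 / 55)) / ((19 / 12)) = 419712 / 82555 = 5.08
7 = 7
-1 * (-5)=5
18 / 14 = 9 / 7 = 1.29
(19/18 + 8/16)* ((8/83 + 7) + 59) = 76804/747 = 102.82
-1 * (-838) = 838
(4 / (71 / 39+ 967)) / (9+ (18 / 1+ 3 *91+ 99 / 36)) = 78 / 5719553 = 0.00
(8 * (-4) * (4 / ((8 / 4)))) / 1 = -64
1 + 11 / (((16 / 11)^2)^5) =1384823298387 / 1099511627776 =1.26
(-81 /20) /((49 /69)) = -5589 /980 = -5.70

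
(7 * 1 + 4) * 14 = 154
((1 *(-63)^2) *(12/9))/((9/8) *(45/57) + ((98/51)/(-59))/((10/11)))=12101957280/1949147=6208.85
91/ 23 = 3.96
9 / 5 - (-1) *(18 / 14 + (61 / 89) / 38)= 367391 / 118370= 3.10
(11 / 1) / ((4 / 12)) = 33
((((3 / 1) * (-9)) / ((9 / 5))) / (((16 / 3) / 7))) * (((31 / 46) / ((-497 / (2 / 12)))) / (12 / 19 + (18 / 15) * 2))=14725 / 10033152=0.00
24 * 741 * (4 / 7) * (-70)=-711360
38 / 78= 19 / 39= 0.49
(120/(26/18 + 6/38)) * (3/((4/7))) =53865/137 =393.18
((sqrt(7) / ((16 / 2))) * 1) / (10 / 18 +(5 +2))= 9 * sqrt(7) / 544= 0.04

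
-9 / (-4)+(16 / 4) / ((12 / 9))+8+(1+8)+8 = 121 / 4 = 30.25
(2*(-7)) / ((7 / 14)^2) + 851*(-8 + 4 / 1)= -3460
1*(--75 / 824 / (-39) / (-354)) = 25 / 3792048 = 0.00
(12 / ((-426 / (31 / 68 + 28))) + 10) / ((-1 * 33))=-22205 / 79662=-0.28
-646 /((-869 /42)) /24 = 1.30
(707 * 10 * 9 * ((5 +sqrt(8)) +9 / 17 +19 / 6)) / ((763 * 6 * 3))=1010 * sqrt(2) / 109 +447935 / 11118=53.39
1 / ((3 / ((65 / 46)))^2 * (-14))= -4225 / 266616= -0.02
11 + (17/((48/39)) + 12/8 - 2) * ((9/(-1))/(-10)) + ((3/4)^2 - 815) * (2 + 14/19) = -6706257/3040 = -2206.01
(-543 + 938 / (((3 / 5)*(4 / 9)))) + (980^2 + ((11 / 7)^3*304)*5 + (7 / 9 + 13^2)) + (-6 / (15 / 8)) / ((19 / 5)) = 113721333305 / 117306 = 969441.74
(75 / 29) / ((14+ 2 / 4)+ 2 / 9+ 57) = 1350 / 37439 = 0.04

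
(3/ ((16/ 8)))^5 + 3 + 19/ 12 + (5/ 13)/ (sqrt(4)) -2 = 12941/ 1248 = 10.37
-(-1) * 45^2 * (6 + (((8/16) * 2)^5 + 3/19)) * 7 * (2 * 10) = 38556000/19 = 2029263.16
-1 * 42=-42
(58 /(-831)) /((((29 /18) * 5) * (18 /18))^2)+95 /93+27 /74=1914584813 /1382077650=1.39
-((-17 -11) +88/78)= 26.87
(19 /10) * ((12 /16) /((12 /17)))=323 /160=2.02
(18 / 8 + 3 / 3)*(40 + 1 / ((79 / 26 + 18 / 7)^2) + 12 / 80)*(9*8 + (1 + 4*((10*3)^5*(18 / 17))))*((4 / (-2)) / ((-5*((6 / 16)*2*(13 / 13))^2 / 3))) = 38108602944031628398 / 1329112275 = 28672222550.97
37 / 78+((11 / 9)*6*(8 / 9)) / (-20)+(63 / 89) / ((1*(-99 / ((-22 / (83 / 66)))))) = 7091867 / 25928370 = 0.27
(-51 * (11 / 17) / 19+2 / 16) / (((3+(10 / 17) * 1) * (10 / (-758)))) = 315707 / 9272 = 34.05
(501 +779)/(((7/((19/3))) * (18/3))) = 12160/63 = 193.02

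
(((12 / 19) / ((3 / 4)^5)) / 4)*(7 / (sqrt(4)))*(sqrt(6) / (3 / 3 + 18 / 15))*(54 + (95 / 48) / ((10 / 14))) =147.20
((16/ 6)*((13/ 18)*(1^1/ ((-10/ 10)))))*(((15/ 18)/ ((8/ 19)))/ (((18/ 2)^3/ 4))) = -1235/ 59049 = -0.02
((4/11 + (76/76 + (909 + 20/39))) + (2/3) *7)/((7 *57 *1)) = 20672/9009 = 2.29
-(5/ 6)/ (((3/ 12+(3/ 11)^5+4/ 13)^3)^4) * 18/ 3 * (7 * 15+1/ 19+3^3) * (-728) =514081299.65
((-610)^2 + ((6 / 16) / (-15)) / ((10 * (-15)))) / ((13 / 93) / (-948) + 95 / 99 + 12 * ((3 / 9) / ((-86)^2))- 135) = -111206277128410211 / 40059367280500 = -2776.04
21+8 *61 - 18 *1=491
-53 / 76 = -0.70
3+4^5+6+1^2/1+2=1036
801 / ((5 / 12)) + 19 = 9707 / 5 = 1941.40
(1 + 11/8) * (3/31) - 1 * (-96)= 23865/248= 96.23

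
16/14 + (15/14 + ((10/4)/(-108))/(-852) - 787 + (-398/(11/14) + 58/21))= -18259623983/14170464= -1288.57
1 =1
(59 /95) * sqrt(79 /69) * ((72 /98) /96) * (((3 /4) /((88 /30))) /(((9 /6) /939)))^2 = 2340969255 * sqrt(5451) /1326578176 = 130.29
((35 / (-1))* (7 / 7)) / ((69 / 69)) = -35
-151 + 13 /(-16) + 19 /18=-21709 /144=-150.76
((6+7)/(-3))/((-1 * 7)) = 13/21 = 0.62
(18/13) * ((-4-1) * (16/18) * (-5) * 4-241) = -2738/13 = -210.62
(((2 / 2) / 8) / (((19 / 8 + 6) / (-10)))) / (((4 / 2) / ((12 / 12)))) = -5 / 67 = -0.07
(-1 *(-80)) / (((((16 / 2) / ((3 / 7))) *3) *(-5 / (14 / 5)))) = -4 / 5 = -0.80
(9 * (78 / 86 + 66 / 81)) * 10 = 154.96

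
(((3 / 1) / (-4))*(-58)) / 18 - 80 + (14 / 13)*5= -11263 / 156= -72.20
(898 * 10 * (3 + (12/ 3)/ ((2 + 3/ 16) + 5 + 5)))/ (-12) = -291401/ 117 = -2490.61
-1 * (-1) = 1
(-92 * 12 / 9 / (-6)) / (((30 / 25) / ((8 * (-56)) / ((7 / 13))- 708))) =-708400 / 27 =-26237.04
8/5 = 1.60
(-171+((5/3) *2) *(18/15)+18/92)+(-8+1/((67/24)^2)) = -36069553/206494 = -174.68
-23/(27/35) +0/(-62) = -805/27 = -29.81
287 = 287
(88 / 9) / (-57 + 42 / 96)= -1408 / 8145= -0.17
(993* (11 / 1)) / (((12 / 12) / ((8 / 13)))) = 87384 / 13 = 6721.85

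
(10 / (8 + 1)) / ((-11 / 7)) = -70 / 99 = -0.71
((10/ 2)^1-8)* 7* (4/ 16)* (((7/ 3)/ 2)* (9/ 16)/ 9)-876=-112177/ 128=-876.38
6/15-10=-48/5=-9.60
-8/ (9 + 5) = -4/ 7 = -0.57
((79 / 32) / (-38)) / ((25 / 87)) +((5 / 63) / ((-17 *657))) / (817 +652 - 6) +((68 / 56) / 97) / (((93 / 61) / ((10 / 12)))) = -1085871352121909 / 4952820371083200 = -0.22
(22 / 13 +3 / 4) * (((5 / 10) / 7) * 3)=381 / 728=0.52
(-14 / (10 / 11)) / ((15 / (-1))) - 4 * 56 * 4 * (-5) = 336077 / 75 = 4481.03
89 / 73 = 1.22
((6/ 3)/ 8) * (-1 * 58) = -29/ 2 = -14.50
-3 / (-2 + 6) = -3 / 4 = -0.75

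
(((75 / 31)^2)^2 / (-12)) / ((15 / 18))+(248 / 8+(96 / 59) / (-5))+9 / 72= 59660783427 / 2179509560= 27.37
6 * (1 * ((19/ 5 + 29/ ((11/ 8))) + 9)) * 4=44736/ 55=813.38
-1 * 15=-15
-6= -6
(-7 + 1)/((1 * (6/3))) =-3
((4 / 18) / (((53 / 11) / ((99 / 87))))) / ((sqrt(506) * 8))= 11 * sqrt(506) / 848424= 0.00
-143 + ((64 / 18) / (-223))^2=-576009983 / 4028049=-143.00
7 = 7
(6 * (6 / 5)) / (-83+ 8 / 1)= -12 / 125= -0.10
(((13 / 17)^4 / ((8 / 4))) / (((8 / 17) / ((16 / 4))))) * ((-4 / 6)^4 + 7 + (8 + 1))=9368008 / 397953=23.54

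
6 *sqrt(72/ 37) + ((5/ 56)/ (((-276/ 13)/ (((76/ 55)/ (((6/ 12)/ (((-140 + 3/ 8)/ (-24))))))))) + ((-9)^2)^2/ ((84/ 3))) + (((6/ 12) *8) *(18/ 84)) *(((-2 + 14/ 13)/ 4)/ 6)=36 *sqrt(74)/ 37 + 12424242881/ 53044992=242.59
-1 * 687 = -687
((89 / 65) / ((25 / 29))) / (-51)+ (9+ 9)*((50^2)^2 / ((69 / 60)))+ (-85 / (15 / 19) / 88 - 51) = 5469747078286977 / 55913000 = 97826034.70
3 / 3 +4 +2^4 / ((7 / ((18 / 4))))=107 / 7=15.29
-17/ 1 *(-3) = 51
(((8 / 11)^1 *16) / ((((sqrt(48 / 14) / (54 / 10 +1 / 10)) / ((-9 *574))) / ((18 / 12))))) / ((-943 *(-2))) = -142.01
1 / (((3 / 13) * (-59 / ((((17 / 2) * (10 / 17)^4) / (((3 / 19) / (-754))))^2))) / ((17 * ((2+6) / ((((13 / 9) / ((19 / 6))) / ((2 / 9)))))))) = -779890248800000000 / 6785496603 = -114934881.62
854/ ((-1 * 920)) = -427/ 460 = -0.93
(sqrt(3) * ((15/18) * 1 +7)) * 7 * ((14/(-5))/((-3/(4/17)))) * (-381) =-1169924 * sqrt(3)/255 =-7946.54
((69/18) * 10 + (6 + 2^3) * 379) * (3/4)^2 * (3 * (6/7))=432891/56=7730.20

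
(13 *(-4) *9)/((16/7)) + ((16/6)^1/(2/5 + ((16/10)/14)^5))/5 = -25642437359/126058644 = -203.42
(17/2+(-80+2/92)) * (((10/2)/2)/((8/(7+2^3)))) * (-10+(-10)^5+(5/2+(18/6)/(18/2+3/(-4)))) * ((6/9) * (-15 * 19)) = -280125424125/44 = -6366486911.93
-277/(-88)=277/88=3.15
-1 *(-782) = 782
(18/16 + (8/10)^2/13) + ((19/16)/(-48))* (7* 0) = 3053/2600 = 1.17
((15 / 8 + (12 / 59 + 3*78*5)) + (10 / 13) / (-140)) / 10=10068575 / 85904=117.21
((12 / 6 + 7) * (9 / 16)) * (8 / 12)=27 / 8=3.38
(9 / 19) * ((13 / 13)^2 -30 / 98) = 0.33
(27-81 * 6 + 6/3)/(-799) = 457/799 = 0.57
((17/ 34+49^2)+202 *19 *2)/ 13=20155/ 26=775.19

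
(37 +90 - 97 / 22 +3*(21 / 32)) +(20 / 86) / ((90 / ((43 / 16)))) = 394627 / 3168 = 124.57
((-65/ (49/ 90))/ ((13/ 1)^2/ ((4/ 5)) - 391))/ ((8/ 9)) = 26325/ 35231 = 0.75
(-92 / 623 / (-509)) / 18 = 46 / 2853963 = 0.00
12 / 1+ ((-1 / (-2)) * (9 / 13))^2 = 8193 / 676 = 12.12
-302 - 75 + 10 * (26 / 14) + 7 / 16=-40095 / 112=-357.99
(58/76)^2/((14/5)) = 4205/20216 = 0.21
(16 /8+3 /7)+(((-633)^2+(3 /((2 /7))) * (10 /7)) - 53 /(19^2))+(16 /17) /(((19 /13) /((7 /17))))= 292637193334 /730303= 400706.55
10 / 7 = 1.43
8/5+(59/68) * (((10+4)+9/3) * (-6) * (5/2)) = -4393/20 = -219.65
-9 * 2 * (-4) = 72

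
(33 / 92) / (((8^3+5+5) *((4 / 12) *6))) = 11 / 32016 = 0.00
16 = 16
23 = 23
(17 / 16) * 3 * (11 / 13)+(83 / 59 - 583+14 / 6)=-21226735 / 36816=-576.56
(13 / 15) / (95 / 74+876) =962 / 973785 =0.00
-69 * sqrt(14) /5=-51.63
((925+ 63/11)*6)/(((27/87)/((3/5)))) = 593804/55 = 10796.44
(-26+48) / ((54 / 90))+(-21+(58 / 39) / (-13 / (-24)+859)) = 12605711 / 804531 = 15.67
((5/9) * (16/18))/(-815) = -8/13203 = -0.00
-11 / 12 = -0.92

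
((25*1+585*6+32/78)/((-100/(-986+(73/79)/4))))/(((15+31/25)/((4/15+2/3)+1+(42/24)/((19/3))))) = 108191919415217/22816160640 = 4741.90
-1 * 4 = -4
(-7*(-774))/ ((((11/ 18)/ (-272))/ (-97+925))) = -21963965184/ 11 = -1996724107.64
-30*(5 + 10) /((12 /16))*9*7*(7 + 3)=-378000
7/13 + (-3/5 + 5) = 321/65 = 4.94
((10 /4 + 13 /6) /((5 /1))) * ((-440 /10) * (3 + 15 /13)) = -11088 /65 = -170.58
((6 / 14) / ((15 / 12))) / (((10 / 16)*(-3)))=-32 / 175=-0.18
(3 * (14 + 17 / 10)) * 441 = 207711 / 10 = 20771.10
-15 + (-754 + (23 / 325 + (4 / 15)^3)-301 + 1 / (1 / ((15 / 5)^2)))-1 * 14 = -47161688 / 43875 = -1074.91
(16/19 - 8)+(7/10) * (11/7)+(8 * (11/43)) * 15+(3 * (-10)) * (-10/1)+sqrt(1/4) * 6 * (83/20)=5508047/16340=337.09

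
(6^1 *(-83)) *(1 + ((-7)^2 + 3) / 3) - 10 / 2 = -9135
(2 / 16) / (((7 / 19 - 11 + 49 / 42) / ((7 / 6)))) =-133 / 8632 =-0.02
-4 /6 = -2 /3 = -0.67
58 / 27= 2.15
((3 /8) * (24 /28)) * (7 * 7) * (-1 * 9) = -567 /4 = -141.75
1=1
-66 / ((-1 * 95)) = 66 / 95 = 0.69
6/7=0.86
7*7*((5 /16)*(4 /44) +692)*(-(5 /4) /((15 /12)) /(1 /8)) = -5968053 /22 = -271275.14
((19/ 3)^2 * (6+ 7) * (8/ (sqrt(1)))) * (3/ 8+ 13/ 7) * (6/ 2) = 586625/ 21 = 27934.52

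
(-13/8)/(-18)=13/144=0.09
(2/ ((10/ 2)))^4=16/ 625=0.03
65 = 65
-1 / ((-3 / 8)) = 2.67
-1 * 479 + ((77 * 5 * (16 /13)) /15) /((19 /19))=-17449 /39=-447.41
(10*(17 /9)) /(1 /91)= 15470 /9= 1718.89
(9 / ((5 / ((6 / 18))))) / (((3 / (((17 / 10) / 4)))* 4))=17 / 800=0.02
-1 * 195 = -195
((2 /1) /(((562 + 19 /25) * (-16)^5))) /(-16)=25 /118019325952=0.00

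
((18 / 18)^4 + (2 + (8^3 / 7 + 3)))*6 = 3324 / 7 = 474.86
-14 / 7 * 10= -20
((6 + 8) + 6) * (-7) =-140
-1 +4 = 3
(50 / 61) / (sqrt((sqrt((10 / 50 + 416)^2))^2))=250 / 126941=0.00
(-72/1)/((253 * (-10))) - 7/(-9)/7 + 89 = 1014854/11385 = 89.14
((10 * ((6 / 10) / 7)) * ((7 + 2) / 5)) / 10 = 27 / 175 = 0.15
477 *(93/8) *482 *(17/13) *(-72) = -3271446306/13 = -251649715.85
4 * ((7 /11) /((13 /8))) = 1.57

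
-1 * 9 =-9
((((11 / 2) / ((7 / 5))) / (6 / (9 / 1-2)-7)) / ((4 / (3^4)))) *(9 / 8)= -40095 / 2752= -14.57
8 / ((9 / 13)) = 104 / 9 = 11.56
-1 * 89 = -89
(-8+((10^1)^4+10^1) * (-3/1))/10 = -15019/5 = -3003.80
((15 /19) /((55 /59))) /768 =59 /53504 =0.00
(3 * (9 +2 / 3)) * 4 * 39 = 4524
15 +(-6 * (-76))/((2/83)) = 18939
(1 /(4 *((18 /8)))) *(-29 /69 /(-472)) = 29 /293112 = 0.00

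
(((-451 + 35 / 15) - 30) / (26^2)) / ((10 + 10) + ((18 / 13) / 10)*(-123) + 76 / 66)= -0.17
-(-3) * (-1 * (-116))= 348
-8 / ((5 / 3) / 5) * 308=-7392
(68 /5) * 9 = 612 /5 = 122.40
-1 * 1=-1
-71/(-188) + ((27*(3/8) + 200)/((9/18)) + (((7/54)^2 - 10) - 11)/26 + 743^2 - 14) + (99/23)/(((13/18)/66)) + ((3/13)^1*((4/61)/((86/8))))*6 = 118847687711172847/214973462808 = 552848.18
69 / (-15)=-23 / 5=-4.60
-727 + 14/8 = -2901/4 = -725.25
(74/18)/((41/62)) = 2294/369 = 6.22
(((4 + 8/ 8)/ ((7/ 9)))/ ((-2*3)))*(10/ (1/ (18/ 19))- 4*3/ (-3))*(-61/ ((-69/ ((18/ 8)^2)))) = -64.61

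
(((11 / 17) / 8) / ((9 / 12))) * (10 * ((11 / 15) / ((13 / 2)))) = 242 / 1989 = 0.12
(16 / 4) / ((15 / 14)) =56 / 15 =3.73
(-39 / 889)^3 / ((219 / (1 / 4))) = -19773 / 205157847748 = -0.00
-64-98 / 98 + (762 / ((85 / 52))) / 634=-1731613 / 26945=-64.26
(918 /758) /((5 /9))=4131 /1895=2.18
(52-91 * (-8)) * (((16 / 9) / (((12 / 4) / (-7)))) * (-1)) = 29120 / 9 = 3235.56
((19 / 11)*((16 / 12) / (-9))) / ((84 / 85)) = -1615 / 6237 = -0.26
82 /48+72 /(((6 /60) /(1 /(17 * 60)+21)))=6169945 /408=15122.41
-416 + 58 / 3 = -1190 / 3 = -396.67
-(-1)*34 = 34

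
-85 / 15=-17 / 3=-5.67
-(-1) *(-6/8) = -3/4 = -0.75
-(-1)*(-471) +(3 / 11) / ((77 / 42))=-56973 / 121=-470.85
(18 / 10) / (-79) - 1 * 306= -120879 / 395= -306.02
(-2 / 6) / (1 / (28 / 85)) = -0.11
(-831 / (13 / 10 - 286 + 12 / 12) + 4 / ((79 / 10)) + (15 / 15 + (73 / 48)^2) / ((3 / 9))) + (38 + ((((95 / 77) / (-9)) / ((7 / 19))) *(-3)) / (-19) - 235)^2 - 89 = 5814217427100366617 / 150019057343232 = 38756.53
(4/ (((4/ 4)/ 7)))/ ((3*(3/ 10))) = 280/ 9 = 31.11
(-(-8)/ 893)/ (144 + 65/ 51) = 408/ 6616237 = 0.00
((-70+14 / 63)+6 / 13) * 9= -623.85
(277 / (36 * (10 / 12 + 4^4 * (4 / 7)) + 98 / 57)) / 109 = 110523 / 230415536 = 0.00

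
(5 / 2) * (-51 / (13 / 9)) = -2295 / 26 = -88.27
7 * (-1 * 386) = -2702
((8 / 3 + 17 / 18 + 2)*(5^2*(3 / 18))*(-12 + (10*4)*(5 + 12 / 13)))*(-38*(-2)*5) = 701394500 / 351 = 1998274.93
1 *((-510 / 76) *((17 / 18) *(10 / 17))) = -425 / 114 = -3.73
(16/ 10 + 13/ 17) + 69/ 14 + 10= 20579/ 1190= 17.29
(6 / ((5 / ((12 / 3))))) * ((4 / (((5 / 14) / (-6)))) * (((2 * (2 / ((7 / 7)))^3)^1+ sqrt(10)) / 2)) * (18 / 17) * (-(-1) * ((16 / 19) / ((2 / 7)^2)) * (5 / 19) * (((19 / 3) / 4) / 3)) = -4688.36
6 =6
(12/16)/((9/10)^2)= 25/27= 0.93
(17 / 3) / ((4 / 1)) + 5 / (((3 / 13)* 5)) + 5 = 43 / 4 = 10.75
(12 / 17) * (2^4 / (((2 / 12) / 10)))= 11520 / 17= 677.65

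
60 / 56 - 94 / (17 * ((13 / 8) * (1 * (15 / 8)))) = -34499 / 46410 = -0.74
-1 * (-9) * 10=90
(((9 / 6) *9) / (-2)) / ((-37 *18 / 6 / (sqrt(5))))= 9 *sqrt(5) / 148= 0.14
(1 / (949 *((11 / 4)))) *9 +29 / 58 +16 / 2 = 177535 / 20878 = 8.50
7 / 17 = 0.41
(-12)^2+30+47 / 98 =17099 / 98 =174.48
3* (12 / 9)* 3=12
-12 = -12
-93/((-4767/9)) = 279/1589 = 0.18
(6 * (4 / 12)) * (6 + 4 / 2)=16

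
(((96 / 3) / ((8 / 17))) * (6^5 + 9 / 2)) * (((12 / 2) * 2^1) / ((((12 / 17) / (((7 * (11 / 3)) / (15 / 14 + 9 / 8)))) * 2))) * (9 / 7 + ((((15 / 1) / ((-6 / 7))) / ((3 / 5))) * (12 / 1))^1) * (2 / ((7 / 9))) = -1932038572464 / 41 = -47122892011.32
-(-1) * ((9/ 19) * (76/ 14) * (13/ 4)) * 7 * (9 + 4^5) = 120861/ 2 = 60430.50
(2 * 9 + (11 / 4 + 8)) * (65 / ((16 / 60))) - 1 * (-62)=113117 / 16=7069.81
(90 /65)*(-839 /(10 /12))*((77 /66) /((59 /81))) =-8562834 /3835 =-2232.81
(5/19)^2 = 25/361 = 0.07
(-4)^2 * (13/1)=208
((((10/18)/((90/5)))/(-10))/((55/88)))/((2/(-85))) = 17/81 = 0.21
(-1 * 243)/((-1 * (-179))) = -243/179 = -1.36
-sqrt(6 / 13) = -sqrt(78) / 13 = -0.68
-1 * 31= -31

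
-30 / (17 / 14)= -420 / 17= -24.71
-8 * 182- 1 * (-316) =-1140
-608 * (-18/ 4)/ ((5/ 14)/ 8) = 306432/ 5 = 61286.40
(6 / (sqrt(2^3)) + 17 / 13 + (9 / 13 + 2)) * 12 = 18 * sqrt(2) + 48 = 73.46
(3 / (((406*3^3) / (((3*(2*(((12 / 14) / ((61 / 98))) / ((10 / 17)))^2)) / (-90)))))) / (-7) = 0.00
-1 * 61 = -61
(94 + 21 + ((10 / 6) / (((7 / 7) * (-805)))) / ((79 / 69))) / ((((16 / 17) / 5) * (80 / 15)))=8108235 / 70784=114.55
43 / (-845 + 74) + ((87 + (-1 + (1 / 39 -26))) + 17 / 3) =657875 / 10023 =65.64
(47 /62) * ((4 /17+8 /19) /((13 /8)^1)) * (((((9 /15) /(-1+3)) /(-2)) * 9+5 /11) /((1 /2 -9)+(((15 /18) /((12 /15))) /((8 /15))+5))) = 125626112 /708770205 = 0.18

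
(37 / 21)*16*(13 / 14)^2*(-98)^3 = -68632928 / 3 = -22877642.67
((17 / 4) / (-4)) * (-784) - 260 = 573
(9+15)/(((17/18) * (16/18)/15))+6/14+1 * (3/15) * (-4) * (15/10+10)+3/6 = 500457/1190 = 420.55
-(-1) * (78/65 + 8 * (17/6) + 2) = 388/15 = 25.87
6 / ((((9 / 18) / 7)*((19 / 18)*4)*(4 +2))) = 63 / 19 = 3.32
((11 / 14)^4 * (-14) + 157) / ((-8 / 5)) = -2080835 / 21952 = -94.79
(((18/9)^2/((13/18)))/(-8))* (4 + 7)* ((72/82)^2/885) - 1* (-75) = 483454857/6446635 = 74.99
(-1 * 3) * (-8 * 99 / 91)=2376 / 91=26.11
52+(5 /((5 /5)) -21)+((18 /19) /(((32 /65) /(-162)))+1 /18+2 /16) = -188485 /684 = -275.56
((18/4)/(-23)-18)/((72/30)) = -1395/184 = -7.58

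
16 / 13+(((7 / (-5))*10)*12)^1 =-2168 / 13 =-166.77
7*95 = 665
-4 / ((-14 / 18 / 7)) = 36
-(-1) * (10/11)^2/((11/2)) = 200/1331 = 0.15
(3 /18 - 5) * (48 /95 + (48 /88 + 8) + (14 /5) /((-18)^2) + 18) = -132845491 /1015740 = -130.79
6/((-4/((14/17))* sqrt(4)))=-21/34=-0.62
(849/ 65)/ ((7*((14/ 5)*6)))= 0.11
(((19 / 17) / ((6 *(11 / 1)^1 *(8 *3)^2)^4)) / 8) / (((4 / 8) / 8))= 19 / 17753525226156589056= 0.00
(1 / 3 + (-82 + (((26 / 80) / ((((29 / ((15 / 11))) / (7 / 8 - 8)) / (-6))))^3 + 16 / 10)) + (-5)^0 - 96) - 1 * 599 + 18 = -755.79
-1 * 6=-6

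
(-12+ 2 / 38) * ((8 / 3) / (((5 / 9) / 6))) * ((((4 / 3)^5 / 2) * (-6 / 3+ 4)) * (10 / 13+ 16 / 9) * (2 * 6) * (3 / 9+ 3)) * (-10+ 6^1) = 35465986048 / 60021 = 590892.95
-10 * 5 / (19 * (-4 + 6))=-25 / 19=-1.32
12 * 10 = 120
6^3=216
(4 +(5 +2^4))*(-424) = -10600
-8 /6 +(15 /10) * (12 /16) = -5 /24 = -0.21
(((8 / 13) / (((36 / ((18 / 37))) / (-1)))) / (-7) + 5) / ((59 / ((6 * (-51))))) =-5152734 / 198653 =-25.94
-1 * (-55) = 55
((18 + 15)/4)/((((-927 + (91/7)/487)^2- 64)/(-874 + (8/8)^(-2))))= -2277533907/271705711040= -0.01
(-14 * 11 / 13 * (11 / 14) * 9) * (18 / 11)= -1782 / 13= -137.08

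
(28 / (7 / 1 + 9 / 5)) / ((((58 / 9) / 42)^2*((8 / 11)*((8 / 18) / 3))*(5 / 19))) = 128274111 / 26912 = 4766.43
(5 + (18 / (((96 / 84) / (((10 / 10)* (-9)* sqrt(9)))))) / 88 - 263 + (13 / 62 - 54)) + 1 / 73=-316.61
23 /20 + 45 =923 /20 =46.15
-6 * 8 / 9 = -16 / 3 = -5.33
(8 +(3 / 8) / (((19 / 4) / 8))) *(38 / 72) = 41 / 9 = 4.56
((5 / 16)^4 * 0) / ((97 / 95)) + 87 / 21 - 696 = -4843 / 7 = -691.86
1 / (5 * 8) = 1 / 40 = 0.02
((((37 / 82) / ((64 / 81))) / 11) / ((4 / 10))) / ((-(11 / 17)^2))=-4330665 / 13970176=-0.31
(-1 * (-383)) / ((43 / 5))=1915 / 43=44.53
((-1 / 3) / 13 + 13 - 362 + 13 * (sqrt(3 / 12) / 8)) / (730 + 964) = -0.21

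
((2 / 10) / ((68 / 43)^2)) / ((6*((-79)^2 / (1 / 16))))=1849 / 13852024320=0.00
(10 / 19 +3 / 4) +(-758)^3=-33099482815 / 76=-435519510.72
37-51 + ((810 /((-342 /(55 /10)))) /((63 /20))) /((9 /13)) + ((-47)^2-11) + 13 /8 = 20872345 /9576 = 2179.65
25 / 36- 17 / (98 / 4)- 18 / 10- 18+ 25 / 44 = -19.23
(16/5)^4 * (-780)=-10223616/125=-81788.93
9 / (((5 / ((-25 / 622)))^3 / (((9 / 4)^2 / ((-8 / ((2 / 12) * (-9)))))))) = -273375 / 61604313088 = -0.00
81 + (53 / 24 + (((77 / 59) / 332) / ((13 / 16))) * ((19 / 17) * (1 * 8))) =2162350873 / 25973688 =83.25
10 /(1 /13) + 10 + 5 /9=1265 /9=140.56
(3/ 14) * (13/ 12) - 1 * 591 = -33083/ 56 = -590.77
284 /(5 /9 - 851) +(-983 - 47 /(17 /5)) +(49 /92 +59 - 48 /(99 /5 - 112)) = -2585735195373 /2759282308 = -937.10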